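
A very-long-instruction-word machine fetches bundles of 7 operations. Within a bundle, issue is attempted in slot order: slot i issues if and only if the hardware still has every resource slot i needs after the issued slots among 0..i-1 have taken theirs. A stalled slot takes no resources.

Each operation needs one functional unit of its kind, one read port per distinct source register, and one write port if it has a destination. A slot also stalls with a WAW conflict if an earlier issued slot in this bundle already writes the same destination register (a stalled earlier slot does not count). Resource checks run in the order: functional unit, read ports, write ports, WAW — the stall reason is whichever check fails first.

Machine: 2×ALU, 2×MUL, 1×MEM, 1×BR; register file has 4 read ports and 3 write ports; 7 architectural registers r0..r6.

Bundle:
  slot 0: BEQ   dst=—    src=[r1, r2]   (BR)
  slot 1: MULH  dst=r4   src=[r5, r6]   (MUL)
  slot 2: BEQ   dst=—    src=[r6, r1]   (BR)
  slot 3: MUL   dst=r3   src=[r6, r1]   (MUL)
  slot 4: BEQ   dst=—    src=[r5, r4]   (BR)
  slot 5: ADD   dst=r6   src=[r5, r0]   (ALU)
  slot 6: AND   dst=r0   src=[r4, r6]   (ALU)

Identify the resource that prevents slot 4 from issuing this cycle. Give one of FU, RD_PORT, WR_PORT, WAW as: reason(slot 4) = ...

[0] BR needs rd=2 wr=0: ok; after: ALU=2 MUL=2 MEM=1 BR=0, R=2, W=3
[1] MUL needs rd=2 wr=1: ok; after: ALU=2 MUL=1 MEM=1 BR=0, R=0, W=2
[2] BR needs rd=2 wr=0: FU; after: ALU=2 MUL=1 MEM=1 BR=0, R=0, W=2
[3] MUL needs rd=2 wr=1: RD_PORT; after: ALU=2 MUL=1 MEM=1 BR=0, R=0, W=2
[4] BR needs rd=2 wr=0: FU; after: ALU=2 MUL=1 MEM=1 BR=0, R=0, W=2
[5] ALU needs rd=2 wr=1: RD_PORT; after: ALU=2 MUL=1 MEM=1 BR=0, R=0, W=2
[6] ALU needs rd=2 wr=1: RD_PORT; after: ALU=2 MUL=1 MEM=1 BR=0, R=0, W=2

reason(slot 4) = FU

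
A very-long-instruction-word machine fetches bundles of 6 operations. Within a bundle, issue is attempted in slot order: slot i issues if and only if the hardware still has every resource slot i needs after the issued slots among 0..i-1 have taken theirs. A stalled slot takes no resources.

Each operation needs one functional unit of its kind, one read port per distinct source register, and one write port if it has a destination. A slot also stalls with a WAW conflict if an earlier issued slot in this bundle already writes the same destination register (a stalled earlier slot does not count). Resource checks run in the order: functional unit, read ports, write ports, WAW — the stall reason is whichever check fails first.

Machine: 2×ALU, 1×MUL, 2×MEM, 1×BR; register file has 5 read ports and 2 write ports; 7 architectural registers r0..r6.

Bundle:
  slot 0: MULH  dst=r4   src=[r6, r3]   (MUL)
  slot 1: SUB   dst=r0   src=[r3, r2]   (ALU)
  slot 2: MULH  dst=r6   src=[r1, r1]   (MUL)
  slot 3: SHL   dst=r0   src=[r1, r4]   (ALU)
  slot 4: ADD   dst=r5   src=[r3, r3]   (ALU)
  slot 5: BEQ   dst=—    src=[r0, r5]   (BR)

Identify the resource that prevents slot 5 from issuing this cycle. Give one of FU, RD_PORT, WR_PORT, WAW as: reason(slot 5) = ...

#0 MUL src=r6,r3 dispatched  <A:2 Mu:0 Ld:2 B:1 rd:3 wr:1>
#1 ALU src=r3,r2 dispatched  <A:1 Mu:0 Ld:2 B:1 rd:1 wr:0>
#2 MUL src=r1,r1 held:FU  <A:1 Mu:0 Ld:2 B:1 rd:1 wr:0>
#3 ALU src=r1,r4 held:RD_PORT  <A:1 Mu:0 Ld:2 B:1 rd:1 wr:0>
#4 ALU src=r3,r3 held:WR_PORT  <A:1 Mu:0 Ld:2 B:1 rd:1 wr:0>
#5 BR src=r0,r5 held:RD_PORT  <A:1 Mu:0 Ld:2 B:1 rd:1 wr:0>

reason(slot 5) = RD_PORT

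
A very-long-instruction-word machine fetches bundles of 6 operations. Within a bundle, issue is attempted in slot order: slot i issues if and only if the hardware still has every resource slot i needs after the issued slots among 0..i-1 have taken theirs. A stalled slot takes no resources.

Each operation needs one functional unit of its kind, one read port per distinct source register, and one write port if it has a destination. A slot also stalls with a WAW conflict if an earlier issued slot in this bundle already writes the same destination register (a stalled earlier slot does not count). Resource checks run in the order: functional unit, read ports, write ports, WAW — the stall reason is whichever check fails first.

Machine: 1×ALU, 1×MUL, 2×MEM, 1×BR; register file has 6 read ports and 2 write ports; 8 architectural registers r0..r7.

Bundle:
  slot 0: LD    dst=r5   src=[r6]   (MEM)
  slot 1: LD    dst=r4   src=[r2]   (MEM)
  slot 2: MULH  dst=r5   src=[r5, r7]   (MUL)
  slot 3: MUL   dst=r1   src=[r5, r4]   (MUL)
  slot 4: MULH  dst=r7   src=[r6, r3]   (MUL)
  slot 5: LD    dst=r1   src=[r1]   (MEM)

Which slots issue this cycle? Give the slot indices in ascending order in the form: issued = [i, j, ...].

issued = [0, 1]

slot 0 (MEM): ISSUE — free A1,Mu1,Ld1,B1 rp5 wp1
slot 1 (MEM): ISSUE — free A1,Mu1,Ld0,B1 rp4 wp0
slot 2 (MUL): stall WR_PORT — free A1,Mu1,Ld0,B1 rp4 wp0
slot 3 (MUL): stall WR_PORT — free A1,Mu1,Ld0,B1 rp4 wp0
slot 4 (MUL): stall WR_PORT — free A1,Mu1,Ld0,B1 rp4 wp0
slot 5 (MEM): stall FU — free A1,Mu1,Ld0,B1 rp4 wp0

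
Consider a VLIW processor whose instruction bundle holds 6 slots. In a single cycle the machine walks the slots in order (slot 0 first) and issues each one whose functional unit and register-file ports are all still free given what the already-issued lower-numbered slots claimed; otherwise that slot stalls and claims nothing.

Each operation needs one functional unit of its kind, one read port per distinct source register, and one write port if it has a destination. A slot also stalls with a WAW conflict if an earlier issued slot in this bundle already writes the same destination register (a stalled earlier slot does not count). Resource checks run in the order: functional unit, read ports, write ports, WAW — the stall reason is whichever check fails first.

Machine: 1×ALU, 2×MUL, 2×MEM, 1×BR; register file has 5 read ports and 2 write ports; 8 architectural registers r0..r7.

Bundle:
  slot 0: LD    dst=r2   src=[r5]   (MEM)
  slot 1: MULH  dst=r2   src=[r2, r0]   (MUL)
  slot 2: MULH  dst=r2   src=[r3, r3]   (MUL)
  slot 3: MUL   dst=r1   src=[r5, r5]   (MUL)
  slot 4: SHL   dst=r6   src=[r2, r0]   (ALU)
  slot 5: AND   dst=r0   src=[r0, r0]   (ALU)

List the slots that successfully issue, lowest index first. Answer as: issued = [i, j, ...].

#0 MEM src=r5 dispatched  <A:1 Mu:2 Ld:1 B:1 rd:4 wr:1>
#1 MUL src=r2,r0 held:WAW  <A:1 Mu:2 Ld:1 B:1 rd:4 wr:1>
#2 MUL src=r3,r3 held:WAW  <A:1 Mu:2 Ld:1 B:1 rd:4 wr:1>
#3 MUL src=r5,r5 dispatched  <A:1 Mu:1 Ld:1 B:1 rd:3 wr:0>
#4 ALU src=r2,r0 held:WR_PORT  <A:1 Mu:1 Ld:1 B:1 rd:3 wr:0>
#5 ALU src=r0,r0 held:WR_PORT  <A:1 Mu:1 Ld:1 B:1 rd:3 wr:0>

issued = [0, 3]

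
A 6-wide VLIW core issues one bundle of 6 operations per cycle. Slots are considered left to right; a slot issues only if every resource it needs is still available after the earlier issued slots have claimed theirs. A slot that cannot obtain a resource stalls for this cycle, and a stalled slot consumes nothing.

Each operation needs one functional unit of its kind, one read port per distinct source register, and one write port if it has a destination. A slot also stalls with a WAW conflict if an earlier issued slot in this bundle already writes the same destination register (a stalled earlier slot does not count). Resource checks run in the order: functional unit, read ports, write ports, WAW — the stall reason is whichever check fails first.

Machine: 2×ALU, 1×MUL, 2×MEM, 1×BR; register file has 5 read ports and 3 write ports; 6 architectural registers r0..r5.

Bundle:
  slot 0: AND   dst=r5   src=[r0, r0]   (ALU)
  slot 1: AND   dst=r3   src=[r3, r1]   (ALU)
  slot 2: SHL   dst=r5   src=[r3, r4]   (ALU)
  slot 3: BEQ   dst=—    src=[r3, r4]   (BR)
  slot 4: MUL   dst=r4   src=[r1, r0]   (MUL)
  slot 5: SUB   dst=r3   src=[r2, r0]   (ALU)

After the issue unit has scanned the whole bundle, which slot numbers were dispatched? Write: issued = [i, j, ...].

[0] ALU needs rd=1 wr=1: ok; after: ALU=1 MUL=1 MEM=2 BR=1, R=4, W=2
[1] ALU needs rd=2 wr=1: ok; after: ALU=0 MUL=1 MEM=2 BR=1, R=2, W=1
[2] ALU needs rd=2 wr=1: FU; after: ALU=0 MUL=1 MEM=2 BR=1, R=2, W=1
[3] BR needs rd=2 wr=0: ok; after: ALU=0 MUL=1 MEM=2 BR=0, R=0, W=1
[4] MUL needs rd=2 wr=1: RD_PORT; after: ALU=0 MUL=1 MEM=2 BR=0, R=0, W=1
[5] ALU needs rd=2 wr=1: FU; after: ALU=0 MUL=1 MEM=2 BR=0, R=0, W=1

issued = [0, 1, 3]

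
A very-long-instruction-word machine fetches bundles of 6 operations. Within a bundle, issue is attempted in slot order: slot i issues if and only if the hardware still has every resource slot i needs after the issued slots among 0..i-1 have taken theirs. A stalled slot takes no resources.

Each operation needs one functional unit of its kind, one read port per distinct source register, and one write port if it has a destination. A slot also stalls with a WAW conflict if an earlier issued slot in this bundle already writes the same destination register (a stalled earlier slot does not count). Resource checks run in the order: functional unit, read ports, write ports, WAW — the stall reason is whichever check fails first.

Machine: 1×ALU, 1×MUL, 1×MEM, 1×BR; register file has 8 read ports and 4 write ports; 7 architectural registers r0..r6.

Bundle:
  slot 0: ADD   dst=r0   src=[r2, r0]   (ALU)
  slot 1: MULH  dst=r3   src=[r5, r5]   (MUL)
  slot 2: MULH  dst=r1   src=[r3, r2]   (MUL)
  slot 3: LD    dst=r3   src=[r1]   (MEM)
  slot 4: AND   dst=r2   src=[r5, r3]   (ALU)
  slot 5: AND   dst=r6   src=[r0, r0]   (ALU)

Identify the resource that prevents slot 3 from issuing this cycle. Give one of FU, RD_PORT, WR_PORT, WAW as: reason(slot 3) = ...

reason(slot 3) = WAW

#0 ALU src=r2,r0 dispatched  <A:0 Mu:1 Ld:1 B:1 rd:6 wr:3>
#1 MUL src=r5,r5 dispatched  <A:0 Mu:0 Ld:1 B:1 rd:5 wr:2>
#2 MUL src=r3,r2 held:FU  <A:0 Mu:0 Ld:1 B:1 rd:5 wr:2>
#3 MEM src=r1 held:WAW  <A:0 Mu:0 Ld:1 B:1 rd:5 wr:2>
#4 ALU src=r5,r3 held:FU  <A:0 Mu:0 Ld:1 B:1 rd:5 wr:2>
#5 ALU src=r0,r0 held:FU  <A:0 Mu:0 Ld:1 B:1 rd:5 wr:2>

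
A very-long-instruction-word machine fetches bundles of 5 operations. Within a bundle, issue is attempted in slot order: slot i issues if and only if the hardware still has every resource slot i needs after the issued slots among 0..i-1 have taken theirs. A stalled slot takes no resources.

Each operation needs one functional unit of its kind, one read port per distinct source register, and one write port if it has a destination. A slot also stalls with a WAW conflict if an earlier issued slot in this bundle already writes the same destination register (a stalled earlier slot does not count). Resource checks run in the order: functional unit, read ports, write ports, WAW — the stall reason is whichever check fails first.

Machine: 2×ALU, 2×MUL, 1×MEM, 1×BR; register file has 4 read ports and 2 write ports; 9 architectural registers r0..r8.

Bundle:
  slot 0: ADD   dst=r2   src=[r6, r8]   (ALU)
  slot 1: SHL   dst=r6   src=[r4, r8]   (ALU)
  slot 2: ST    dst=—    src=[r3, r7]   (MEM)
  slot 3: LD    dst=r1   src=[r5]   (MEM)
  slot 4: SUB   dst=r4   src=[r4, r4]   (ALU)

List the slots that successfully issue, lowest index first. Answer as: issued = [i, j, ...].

issued = [0, 1]

[0] ALU needs rd=2 wr=1: ok; after: ALU=1 MUL=2 MEM=1 BR=1, R=2, W=1
[1] ALU needs rd=2 wr=1: ok; after: ALU=0 MUL=2 MEM=1 BR=1, R=0, W=0
[2] MEM needs rd=2 wr=0: RD_PORT; after: ALU=0 MUL=2 MEM=1 BR=1, R=0, W=0
[3] MEM needs rd=1 wr=1: RD_PORT; after: ALU=0 MUL=2 MEM=1 BR=1, R=0, W=0
[4] ALU needs rd=1 wr=1: FU; after: ALU=0 MUL=2 MEM=1 BR=1, R=0, W=0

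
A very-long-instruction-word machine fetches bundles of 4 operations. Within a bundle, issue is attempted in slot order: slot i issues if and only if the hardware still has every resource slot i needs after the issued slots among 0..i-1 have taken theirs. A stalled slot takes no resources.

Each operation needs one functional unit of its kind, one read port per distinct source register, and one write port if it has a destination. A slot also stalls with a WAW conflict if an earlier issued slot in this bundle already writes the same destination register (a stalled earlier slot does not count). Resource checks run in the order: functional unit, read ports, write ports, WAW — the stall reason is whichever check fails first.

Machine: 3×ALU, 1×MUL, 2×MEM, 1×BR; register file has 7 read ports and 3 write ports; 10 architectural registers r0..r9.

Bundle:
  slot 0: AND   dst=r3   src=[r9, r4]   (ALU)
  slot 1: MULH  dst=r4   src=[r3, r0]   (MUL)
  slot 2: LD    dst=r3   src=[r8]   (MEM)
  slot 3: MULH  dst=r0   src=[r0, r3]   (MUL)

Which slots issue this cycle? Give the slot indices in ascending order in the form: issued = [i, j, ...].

(0) want 1×ALU +2rd +1wr — yes → AL2|MU1|ME2|BR1|rd5|wr2
(1) want 1×MUL +2rd +1wr — yes → AL2|MU0|ME2|BR1|rd3|wr1
(2) want 1×MEM +1rd +1wr — WAW → AL2|MU0|ME2|BR1|rd3|wr1
(3) want 1×MUL +2rd +1wr — FU → AL2|MU0|ME2|BR1|rd3|wr1

issued = [0, 1]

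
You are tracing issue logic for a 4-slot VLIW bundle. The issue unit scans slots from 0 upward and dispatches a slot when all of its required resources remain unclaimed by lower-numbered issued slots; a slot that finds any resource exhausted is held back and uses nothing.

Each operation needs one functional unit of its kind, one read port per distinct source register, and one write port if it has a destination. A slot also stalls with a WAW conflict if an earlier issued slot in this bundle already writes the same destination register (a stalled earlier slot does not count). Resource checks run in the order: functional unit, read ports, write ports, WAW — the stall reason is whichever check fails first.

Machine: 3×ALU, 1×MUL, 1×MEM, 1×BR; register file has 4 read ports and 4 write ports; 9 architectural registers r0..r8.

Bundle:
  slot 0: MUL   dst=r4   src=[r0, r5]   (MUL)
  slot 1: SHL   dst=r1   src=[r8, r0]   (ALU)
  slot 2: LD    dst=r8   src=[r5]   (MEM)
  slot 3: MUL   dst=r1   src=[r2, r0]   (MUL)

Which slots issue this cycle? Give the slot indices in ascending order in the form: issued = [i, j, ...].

slot 0 (MUL): ISSUE — free A3,Mu0,Ld1,B1 rp2 wp3
slot 1 (ALU): ISSUE — free A2,Mu0,Ld1,B1 rp0 wp2
slot 2 (MEM): stall RD_PORT — free A2,Mu0,Ld1,B1 rp0 wp2
slot 3 (MUL): stall FU — free A2,Mu0,Ld1,B1 rp0 wp2

issued = [0, 1]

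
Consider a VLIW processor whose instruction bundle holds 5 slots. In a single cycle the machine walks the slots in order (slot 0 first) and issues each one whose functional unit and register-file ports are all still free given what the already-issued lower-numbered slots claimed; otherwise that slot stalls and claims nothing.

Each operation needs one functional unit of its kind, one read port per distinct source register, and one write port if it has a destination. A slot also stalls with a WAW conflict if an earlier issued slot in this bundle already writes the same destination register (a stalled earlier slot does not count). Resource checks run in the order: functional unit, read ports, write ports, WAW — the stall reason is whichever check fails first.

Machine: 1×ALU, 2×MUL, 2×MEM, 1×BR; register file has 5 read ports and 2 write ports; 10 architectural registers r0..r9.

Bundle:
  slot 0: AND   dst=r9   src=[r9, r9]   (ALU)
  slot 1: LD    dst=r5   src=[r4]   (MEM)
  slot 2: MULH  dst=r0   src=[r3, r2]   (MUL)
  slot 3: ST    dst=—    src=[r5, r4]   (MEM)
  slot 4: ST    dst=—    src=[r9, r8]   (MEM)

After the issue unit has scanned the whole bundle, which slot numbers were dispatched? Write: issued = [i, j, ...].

[0] ALU needs rd=1 wr=1: ok; after: ALU=0 MUL=2 MEM=2 BR=1, R=4, W=1
[1] MEM needs rd=1 wr=1: ok; after: ALU=0 MUL=2 MEM=1 BR=1, R=3, W=0
[2] MUL needs rd=2 wr=1: WR_PORT; after: ALU=0 MUL=2 MEM=1 BR=1, R=3, W=0
[3] MEM needs rd=2 wr=0: ok; after: ALU=0 MUL=2 MEM=0 BR=1, R=1, W=0
[4] MEM needs rd=2 wr=0: FU; after: ALU=0 MUL=2 MEM=0 BR=1, R=1, W=0

issued = [0, 1, 3]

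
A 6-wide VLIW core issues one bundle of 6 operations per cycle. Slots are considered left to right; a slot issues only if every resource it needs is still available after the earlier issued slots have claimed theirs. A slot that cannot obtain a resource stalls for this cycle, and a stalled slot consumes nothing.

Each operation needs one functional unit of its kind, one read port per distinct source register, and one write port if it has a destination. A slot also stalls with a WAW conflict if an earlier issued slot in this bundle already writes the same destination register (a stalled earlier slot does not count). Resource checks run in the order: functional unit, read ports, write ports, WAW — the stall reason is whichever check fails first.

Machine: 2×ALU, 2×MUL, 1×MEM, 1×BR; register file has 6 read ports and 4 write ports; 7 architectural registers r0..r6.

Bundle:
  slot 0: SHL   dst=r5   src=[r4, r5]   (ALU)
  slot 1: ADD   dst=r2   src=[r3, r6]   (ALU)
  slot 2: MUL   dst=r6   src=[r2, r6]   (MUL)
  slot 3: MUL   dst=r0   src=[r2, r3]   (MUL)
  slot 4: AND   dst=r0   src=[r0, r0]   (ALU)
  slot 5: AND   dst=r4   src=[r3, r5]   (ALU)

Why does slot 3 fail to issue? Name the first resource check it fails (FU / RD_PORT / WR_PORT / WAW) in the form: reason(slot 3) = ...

[0] ALU needs rd=2 wr=1: ok; after: ALU=1 MUL=2 MEM=1 BR=1, R=4, W=3
[1] ALU needs rd=2 wr=1: ok; after: ALU=0 MUL=2 MEM=1 BR=1, R=2, W=2
[2] MUL needs rd=2 wr=1: ok; after: ALU=0 MUL=1 MEM=1 BR=1, R=0, W=1
[3] MUL needs rd=2 wr=1: RD_PORT; after: ALU=0 MUL=1 MEM=1 BR=1, R=0, W=1
[4] ALU needs rd=1 wr=1: FU; after: ALU=0 MUL=1 MEM=1 BR=1, R=0, W=1
[5] ALU needs rd=2 wr=1: FU; after: ALU=0 MUL=1 MEM=1 BR=1, R=0, W=1

reason(slot 3) = RD_PORT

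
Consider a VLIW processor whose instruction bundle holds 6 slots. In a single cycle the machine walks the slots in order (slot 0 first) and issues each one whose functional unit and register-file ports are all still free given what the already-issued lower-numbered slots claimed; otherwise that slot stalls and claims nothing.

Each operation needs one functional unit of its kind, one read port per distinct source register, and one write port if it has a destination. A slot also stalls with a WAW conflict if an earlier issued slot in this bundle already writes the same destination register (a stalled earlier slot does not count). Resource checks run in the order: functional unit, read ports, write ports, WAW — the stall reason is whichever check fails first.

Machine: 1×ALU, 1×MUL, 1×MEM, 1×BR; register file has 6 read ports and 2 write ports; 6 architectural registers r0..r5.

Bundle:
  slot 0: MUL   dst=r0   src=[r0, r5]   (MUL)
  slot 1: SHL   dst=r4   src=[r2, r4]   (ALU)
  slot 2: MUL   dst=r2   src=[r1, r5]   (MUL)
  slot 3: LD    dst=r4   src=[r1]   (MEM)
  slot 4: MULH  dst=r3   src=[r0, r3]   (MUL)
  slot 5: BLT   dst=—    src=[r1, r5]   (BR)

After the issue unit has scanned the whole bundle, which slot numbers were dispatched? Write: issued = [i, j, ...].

issued = [0, 1, 5]

(0) want 1×MUL +2rd +1wr — yes → AL1|MU0|ME1|BR1|rd4|wr1
(1) want 1×ALU +2rd +1wr — yes → AL0|MU0|ME1|BR1|rd2|wr0
(2) want 1×MUL +2rd +1wr — FU → AL0|MU0|ME1|BR1|rd2|wr0
(3) want 1×MEM +1rd +1wr — WR_PORT → AL0|MU0|ME1|BR1|rd2|wr0
(4) want 1×MUL +2rd +1wr — FU → AL0|MU0|ME1|BR1|rd2|wr0
(5) want 1×BR +2rd +0wr — yes → AL0|MU0|ME1|BR0|rd0|wr0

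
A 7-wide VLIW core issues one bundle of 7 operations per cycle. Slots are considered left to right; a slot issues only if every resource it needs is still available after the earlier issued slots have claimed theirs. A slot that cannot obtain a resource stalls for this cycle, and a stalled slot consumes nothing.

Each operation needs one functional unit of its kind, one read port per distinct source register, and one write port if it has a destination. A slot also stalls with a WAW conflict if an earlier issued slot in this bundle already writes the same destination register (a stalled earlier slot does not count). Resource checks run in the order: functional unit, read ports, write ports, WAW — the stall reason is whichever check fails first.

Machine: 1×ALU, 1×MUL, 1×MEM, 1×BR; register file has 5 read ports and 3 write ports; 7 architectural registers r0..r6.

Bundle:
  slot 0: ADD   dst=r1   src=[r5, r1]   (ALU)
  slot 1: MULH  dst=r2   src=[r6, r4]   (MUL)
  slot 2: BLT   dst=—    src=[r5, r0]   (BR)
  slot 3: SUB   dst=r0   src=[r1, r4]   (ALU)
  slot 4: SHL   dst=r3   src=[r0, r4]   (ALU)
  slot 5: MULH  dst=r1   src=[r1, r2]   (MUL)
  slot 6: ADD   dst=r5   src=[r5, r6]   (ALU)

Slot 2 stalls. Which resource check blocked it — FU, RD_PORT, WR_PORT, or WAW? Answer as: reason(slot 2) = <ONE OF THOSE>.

reason(slot 2) = RD_PORT

#0 ALU src=r5,r1 dispatched  <A:0 Mu:1 Ld:1 B:1 rd:3 wr:2>
#1 MUL src=r6,r4 dispatched  <A:0 Mu:0 Ld:1 B:1 rd:1 wr:1>
#2 BR src=r5,r0 held:RD_PORT  <A:0 Mu:0 Ld:1 B:1 rd:1 wr:1>
#3 ALU src=r1,r4 held:FU  <A:0 Mu:0 Ld:1 B:1 rd:1 wr:1>
#4 ALU src=r0,r4 held:FU  <A:0 Mu:0 Ld:1 B:1 rd:1 wr:1>
#5 MUL src=r1,r2 held:FU  <A:0 Mu:0 Ld:1 B:1 rd:1 wr:1>
#6 ALU src=r5,r6 held:FU  <A:0 Mu:0 Ld:1 B:1 rd:1 wr:1>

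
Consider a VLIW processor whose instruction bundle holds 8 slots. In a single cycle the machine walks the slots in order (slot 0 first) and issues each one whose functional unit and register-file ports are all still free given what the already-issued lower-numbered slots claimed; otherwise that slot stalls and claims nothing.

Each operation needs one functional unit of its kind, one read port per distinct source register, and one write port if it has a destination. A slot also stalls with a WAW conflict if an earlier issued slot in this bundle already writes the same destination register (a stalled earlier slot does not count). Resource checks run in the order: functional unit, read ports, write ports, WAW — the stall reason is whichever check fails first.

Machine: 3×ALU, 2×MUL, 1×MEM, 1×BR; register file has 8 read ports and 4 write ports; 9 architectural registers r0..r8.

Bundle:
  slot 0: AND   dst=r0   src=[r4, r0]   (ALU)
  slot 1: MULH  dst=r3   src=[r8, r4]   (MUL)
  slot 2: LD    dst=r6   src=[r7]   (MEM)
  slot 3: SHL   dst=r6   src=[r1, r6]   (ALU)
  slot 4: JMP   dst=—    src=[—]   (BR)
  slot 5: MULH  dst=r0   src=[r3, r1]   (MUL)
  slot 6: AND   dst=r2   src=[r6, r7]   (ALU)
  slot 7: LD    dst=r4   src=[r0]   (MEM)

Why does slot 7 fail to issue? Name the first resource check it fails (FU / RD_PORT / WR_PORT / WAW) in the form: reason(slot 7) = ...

reason(slot 7) = FU

#0 ALU src=r4,r0 dispatched  <A:2 Mu:2 Ld:1 B:1 rd:6 wr:3>
#1 MUL src=r8,r4 dispatched  <A:2 Mu:1 Ld:1 B:1 rd:4 wr:2>
#2 MEM src=r7 dispatched  <A:2 Mu:1 Ld:0 B:1 rd:3 wr:1>
#3 ALU src=r1,r6 held:WAW  <A:2 Mu:1 Ld:0 B:1 rd:3 wr:1>
#4 BR src=- dispatched  <A:2 Mu:1 Ld:0 B:0 rd:3 wr:1>
#5 MUL src=r3,r1 held:WAW  <A:2 Mu:1 Ld:0 B:0 rd:3 wr:1>
#6 ALU src=r6,r7 dispatched  <A:1 Mu:1 Ld:0 B:0 rd:1 wr:0>
#7 MEM src=r0 held:FU  <A:1 Mu:1 Ld:0 B:0 rd:1 wr:0>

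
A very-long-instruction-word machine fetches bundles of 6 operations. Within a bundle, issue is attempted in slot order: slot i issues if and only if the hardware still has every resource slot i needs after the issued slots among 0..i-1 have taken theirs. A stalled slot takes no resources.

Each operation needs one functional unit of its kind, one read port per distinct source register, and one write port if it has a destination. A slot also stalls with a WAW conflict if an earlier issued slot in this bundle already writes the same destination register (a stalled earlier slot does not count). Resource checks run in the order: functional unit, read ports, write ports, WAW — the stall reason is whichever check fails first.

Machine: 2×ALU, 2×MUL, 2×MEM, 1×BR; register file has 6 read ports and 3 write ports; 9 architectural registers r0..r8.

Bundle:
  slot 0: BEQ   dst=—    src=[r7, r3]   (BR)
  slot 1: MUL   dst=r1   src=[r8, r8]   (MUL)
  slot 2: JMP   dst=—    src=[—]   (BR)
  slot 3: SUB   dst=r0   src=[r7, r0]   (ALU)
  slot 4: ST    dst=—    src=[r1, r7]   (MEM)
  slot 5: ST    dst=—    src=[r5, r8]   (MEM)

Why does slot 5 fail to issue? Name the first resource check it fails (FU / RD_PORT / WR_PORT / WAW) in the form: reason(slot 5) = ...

reason(slot 5) = RD_PORT

slot 0 (BR): ISSUE — free A2,Mu2,Ld2,B0 rp4 wp3
slot 1 (MUL): ISSUE — free A2,Mu1,Ld2,B0 rp3 wp2
slot 2 (BR): stall FU — free A2,Mu1,Ld2,B0 rp3 wp2
slot 3 (ALU): ISSUE — free A1,Mu1,Ld2,B0 rp1 wp1
slot 4 (MEM): stall RD_PORT — free A1,Mu1,Ld2,B0 rp1 wp1
slot 5 (MEM): stall RD_PORT — free A1,Mu1,Ld2,B0 rp1 wp1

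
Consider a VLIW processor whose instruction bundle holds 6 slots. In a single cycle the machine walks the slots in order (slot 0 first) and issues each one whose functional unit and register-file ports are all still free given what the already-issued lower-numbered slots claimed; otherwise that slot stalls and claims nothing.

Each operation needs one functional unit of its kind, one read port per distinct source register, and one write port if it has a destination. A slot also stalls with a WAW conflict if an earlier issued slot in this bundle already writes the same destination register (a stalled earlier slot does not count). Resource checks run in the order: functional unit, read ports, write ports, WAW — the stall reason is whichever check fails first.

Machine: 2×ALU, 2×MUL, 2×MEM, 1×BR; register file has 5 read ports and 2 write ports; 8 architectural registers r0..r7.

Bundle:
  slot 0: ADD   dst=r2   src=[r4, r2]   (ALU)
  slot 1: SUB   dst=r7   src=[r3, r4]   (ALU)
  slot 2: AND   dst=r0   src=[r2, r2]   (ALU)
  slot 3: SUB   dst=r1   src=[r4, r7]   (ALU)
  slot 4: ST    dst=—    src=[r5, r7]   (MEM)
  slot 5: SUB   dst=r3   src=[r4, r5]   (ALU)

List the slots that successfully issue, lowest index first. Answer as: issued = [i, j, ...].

issued = [0, 1]

  0. ALU→r2 ⇒ go  {1A/2Mu/2Ld/1B | 3r 1w}
  1. ALU→r7 ⇒ go  {0A/2Mu/2Ld/1B | 1r 0w}
  2. ALU→r0 ⇒ no(FU)  {0A/2Mu/2Ld/1B | 1r 0w}
  3. ALU→r1 ⇒ no(FU)  {0A/2Mu/2Ld/1B | 1r 0w}
  4. MEM ⇒ no(RD_PORT)  {0A/2Mu/2Ld/1B | 1r 0w}
  5. ALU→r3 ⇒ no(FU)  {0A/2Mu/2Ld/1B | 1r 0w}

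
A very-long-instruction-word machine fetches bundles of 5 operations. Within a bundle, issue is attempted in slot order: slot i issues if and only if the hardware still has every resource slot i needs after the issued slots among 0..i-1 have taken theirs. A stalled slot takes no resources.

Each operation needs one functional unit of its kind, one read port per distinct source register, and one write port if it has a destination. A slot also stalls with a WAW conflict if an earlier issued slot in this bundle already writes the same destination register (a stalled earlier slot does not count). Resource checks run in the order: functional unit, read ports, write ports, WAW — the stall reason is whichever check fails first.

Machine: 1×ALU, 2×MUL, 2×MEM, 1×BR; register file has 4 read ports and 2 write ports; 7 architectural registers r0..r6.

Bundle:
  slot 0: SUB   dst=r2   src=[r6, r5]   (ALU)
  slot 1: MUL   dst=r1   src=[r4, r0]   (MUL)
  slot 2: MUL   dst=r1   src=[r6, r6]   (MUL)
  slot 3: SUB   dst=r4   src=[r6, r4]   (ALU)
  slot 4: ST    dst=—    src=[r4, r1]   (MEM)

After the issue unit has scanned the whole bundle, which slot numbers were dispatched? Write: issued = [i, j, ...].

(0) want 1×ALU +2rd +1wr — yes → AL0|MU2|ME2|BR1|rd2|wr1
(1) want 1×MUL +2rd +1wr — yes → AL0|MU1|ME2|BR1|rd0|wr0
(2) want 1×MUL +1rd +1wr — RD_PORT → AL0|MU1|ME2|BR1|rd0|wr0
(3) want 1×ALU +2rd +1wr — FU → AL0|MU1|ME2|BR1|rd0|wr0
(4) want 1×MEM +2rd +0wr — RD_PORT → AL0|MU1|ME2|BR1|rd0|wr0

issued = [0, 1]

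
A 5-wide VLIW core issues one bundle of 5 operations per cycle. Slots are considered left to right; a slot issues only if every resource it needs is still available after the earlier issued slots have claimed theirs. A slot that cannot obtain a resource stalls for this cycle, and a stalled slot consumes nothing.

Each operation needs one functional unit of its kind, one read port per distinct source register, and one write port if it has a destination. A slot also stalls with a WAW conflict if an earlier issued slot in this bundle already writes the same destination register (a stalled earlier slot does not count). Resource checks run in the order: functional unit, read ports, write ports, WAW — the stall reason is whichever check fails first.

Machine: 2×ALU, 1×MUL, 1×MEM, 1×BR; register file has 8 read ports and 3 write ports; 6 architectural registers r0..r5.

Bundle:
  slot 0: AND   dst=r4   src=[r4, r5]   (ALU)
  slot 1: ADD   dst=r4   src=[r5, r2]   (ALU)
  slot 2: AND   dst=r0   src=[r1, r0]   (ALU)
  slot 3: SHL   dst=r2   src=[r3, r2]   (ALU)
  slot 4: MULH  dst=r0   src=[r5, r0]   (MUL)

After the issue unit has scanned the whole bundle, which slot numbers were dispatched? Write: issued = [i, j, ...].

[0] ALU needs rd=2 wr=1: ok; after: ALU=1 MUL=1 MEM=1 BR=1, R=6, W=2
[1] ALU needs rd=2 wr=1: WAW; after: ALU=1 MUL=1 MEM=1 BR=1, R=6, W=2
[2] ALU needs rd=2 wr=1: ok; after: ALU=0 MUL=1 MEM=1 BR=1, R=4, W=1
[3] ALU needs rd=2 wr=1: FU; after: ALU=0 MUL=1 MEM=1 BR=1, R=4, W=1
[4] MUL needs rd=2 wr=1: WAW; after: ALU=0 MUL=1 MEM=1 BR=1, R=4, W=1

issued = [0, 2]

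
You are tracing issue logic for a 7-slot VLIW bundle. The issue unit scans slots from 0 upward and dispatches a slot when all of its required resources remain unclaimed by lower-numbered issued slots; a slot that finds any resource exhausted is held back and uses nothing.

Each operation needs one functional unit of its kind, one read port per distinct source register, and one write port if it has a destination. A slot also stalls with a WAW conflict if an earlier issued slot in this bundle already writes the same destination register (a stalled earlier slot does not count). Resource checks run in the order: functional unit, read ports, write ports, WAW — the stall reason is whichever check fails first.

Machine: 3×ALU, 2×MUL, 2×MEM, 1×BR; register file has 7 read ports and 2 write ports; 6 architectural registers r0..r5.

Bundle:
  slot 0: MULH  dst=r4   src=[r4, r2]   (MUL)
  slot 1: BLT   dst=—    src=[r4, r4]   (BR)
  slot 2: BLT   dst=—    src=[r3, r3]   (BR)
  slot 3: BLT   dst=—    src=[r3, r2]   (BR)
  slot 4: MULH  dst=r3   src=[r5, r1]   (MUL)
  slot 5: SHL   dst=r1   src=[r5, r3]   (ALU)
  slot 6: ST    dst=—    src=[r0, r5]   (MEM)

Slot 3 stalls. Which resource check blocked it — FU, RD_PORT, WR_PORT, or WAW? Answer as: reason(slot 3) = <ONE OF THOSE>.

reason(slot 3) = FU

#0 MUL src=r4,r2 dispatched  <A:3 Mu:1 Ld:2 B:1 rd:5 wr:1>
#1 BR src=r4,r4 dispatched  <A:3 Mu:1 Ld:2 B:0 rd:4 wr:1>
#2 BR src=r3,r3 held:FU  <A:3 Mu:1 Ld:2 B:0 rd:4 wr:1>
#3 BR src=r3,r2 held:FU  <A:3 Mu:1 Ld:2 B:0 rd:4 wr:1>
#4 MUL src=r5,r1 dispatched  <A:3 Mu:0 Ld:2 B:0 rd:2 wr:0>
#5 ALU src=r5,r3 held:WR_PORT  <A:3 Mu:0 Ld:2 B:0 rd:2 wr:0>
#6 MEM src=r0,r5 dispatched  <A:3 Mu:0 Ld:1 B:0 rd:0 wr:0>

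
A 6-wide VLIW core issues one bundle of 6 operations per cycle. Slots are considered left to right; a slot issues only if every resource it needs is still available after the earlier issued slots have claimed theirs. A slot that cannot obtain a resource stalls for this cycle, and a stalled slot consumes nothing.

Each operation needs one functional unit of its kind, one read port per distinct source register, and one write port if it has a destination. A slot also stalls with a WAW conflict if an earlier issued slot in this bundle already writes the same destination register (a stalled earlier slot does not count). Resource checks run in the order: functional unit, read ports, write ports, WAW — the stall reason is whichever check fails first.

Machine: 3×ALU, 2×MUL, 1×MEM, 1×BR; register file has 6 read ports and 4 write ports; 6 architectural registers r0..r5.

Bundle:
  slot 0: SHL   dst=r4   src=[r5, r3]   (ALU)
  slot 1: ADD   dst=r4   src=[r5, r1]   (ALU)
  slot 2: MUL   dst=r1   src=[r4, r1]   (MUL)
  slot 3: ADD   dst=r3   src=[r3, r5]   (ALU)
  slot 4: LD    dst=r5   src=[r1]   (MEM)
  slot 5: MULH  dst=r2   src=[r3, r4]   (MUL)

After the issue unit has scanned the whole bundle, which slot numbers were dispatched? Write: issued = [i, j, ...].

slot 0 (ALU): ISSUE — free A2,Mu2,Ld1,B1 rp4 wp3
slot 1 (ALU): stall WAW — free A2,Mu2,Ld1,B1 rp4 wp3
slot 2 (MUL): ISSUE — free A2,Mu1,Ld1,B1 rp2 wp2
slot 3 (ALU): ISSUE — free A1,Mu1,Ld1,B1 rp0 wp1
slot 4 (MEM): stall RD_PORT — free A1,Mu1,Ld1,B1 rp0 wp1
slot 5 (MUL): stall RD_PORT — free A1,Mu1,Ld1,B1 rp0 wp1

issued = [0, 2, 3]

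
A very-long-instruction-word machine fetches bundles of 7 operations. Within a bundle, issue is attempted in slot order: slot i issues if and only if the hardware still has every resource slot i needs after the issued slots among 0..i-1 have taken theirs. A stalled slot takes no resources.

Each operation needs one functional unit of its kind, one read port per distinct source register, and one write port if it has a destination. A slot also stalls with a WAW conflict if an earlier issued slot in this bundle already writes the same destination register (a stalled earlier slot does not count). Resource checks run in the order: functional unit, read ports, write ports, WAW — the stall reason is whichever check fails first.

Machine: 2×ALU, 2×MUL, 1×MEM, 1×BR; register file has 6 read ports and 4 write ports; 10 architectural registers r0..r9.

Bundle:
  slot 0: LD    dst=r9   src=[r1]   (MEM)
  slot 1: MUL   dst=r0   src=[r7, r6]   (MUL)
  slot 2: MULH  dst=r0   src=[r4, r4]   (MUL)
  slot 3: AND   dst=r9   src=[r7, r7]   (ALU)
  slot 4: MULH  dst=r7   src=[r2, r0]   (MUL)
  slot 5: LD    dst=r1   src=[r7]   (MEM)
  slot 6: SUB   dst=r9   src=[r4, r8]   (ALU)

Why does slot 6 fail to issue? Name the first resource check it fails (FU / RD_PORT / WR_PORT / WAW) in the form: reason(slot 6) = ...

#0 MEM src=r1 dispatched  <A:2 Mu:2 Ld:0 B:1 rd:5 wr:3>
#1 MUL src=r7,r6 dispatched  <A:2 Mu:1 Ld:0 B:1 rd:3 wr:2>
#2 MUL src=r4,r4 held:WAW  <A:2 Mu:1 Ld:0 B:1 rd:3 wr:2>
#3 ALU src=r7,r7 held:WAW  <A:2 Mu:1 Ld:0 B:1 rd:3 wr:2>
#4 MUL src=r2,r0 dispatched  <A:2 Mu:0 Ld:0 B:1 rd:1 wr:1>
#5 MEM src=r7 held:FU  <A:2 Mu:0 Ld:0 B:1 rd:1 wr:1>
#6 ALU src=r4,r8 held:RD_PORT  <A:2 Mu:0 Ld:0 B:1 rd:1 wr:1>

reason(slot 6) = RD_PORT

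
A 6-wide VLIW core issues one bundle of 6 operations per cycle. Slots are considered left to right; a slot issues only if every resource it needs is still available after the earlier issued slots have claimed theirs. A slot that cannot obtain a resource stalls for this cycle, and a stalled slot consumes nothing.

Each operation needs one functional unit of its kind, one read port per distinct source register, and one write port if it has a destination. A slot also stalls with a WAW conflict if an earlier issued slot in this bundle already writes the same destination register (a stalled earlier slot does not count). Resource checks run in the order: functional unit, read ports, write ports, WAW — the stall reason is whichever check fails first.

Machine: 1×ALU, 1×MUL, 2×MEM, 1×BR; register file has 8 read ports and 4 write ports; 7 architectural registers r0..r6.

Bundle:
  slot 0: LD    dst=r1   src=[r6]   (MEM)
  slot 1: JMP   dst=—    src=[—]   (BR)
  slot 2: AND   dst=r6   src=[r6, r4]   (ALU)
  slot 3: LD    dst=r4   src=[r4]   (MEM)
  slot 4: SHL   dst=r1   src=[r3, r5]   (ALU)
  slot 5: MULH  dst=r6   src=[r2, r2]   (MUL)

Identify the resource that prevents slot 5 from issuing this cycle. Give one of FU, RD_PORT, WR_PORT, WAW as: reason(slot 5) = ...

  0. MEM→r1 ⇒ go  {1A/1Mu/1Ld/1B | 7r 3w}
  1. BR ⇒ go  {1A/1Mu/1Ld/0B | 7r 3w}
  2. ALU→r6 ⇒ go  {0A/1Mu/1Ld/0B | 5r 2w}
  3. MEM→r4 ⇒ go  {0A/1Mu/0Ld/0B | 4r 1w}
  4. ALU→r1 ⇒ no(FU)  {0A/1Mu/0Ld/0B | 4r 1w}
  5. MUL→r6 ⇒ no(WAW)  {0A/1Mu/0Ld/0B | 4r 1w}

reason(slot 5) = WAW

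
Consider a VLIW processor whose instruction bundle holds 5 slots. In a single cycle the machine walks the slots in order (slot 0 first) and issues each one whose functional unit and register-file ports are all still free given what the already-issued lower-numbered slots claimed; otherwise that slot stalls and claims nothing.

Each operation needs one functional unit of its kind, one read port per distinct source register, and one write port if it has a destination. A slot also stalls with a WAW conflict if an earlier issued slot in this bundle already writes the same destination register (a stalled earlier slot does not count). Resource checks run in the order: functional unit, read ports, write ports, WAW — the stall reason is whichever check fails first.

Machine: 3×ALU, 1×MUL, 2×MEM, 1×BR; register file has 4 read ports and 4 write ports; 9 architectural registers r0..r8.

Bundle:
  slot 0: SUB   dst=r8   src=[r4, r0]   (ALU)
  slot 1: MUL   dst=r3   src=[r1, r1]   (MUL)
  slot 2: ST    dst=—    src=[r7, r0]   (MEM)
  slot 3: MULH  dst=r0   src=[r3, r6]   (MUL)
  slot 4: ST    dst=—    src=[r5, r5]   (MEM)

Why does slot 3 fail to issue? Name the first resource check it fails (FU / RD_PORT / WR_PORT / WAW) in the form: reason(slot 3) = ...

slot 0 (ALU): ISSUE — free A2,Mu1,Ld2,B1 rp2 wp3
slot 1 (MUL): ISSUE — free A2,Mu0,Ld2,B1 rp1 wp2
slot 2 (MEM): stall RD_PORT — free A2,Mu0,Ld2,B1 rp1 wp2
slot 3 (MUL): stall FU — free A2,Mu0,Ld2,B1 rp1 wp2
slot 4 (MEM): ISSUE — free A2,Mu0,Ld1,B1 rp0 wp2

reason(slot 3) = FU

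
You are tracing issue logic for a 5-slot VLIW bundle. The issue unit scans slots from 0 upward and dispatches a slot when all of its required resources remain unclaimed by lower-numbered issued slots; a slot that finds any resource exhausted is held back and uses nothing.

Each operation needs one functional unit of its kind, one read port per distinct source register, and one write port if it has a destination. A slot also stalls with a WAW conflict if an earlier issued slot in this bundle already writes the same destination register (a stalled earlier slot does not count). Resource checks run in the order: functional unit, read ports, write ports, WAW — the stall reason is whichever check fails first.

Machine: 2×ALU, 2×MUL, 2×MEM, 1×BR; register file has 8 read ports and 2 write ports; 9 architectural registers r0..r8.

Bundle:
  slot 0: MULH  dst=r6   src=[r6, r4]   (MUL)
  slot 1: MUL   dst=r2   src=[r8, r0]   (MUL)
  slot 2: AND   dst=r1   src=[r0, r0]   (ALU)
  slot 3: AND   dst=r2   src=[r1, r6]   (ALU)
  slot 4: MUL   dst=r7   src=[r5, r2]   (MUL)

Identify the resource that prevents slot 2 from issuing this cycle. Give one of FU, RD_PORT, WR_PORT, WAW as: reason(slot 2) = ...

reason(slot 2) = WR_PORT

  0. MUL→r6 ⇒ go  {2A/1Mu/2Ld/1B | 6r 1w}
  1. MUL→r2 ⇒ go  {2A/0Mu/2Ld/1B | 4r 0w}
  2. ALU→r1 ⇒ no(WR_PORT)  {2A/0Mu/2Ld/1B | 4r 0w}
  3. ALU→r2 ⇒ no(WR_PORT)  {2A/0Mu/2Ld/1B | 4r 0w}
  4. MUL→r7 ⇒ no(FU)  {2A/0Mu/2Ld/1B | 4r 0w}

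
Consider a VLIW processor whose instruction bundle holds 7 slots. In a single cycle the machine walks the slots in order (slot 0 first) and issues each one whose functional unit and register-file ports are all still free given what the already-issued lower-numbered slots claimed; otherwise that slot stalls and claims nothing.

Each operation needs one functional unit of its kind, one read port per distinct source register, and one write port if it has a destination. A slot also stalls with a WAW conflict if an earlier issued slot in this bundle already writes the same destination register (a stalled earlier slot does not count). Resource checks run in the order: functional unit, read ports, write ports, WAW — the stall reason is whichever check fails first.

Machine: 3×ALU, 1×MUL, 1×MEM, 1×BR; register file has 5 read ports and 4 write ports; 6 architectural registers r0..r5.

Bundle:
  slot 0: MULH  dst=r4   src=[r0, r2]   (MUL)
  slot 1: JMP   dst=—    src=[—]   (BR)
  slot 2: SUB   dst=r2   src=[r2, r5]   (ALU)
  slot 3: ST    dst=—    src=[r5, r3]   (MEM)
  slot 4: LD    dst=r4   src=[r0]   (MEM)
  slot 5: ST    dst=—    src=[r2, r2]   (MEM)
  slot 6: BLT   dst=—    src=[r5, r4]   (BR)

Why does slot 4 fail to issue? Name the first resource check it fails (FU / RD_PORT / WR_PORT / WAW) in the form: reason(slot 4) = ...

reason(slot 4) = WAW

[0] MUL needs rd=2 wr=1: ok; after: ALU=3 MUL=0 MEM=1 BR=1, R=3, W=3
[1] BR needs rd=0 wr=0: ok; after: ALU=3 MUL=0 MEM=1 BR=0, R=3, W=3
[2] ALU needs rd=2 wr=1: ok; after: ALU=2 MUL=0 MEM=1 BR=0, R=1, W=2
[3] MEM needs rd=2 wr=0: RD_PORT; after: ALU=2 MUL=0 MEM=1 BR=0, R=1, W=2
[4] MEM needs rd=1 wr=1: WAW; after: ALU=2 MUL=0 MEM=1 BR=0, R=1, W=2
[5] MEM needs rd=1 wr=0: ok; after: ALU=2 MUL=0 MEM=0 BR=0, R=0, W=2
[6] BR needs rd=2 wr=0: FU; after: ALU=2 MUL=0 MEM=0 BR=0, R=0, W=2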